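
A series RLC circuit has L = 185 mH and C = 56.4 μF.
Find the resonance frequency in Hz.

Step 1 — Resonance condition Im(Z)=0 gives ω₀ = 1/√(LC).
Step 2 — ω₀ = 1/√(0.185·5.64e-05) = 309.6 rad/s.
Step 3 — f₀ = ω₀/(2π) = 49.27 Hz.

f₀ = 49.27 Hz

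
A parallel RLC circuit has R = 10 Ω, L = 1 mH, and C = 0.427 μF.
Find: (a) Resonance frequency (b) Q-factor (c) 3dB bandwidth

Step 1 — Resonance: ω₀ = 1/√(LC) = 1/√(0.001·4.27e-07) = 4.839e+04 rad/s.
Step 2 — f₀ = ω₀/(2π) = 7702 Hz.
Step 3 — Parallel Q: Q = R/(ω₀L) = 10/(4.839e+04·0.001) = 0.2066.
Step 4 — Bandwidth: Δω = ω₀/Q = 2.342e+05 rad/s; BW = Δω/(2π) = 3.727e+04 Hz.

(a) f₀ = 7702 Hz  (b) Q = 0.2066  (c) BW = 3.727e+04 Hz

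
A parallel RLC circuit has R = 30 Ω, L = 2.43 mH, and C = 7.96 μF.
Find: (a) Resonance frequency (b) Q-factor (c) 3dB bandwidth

Step 1 — Resonance: ω₀ = 1/√(LC) = 1/√(0.00243·7.96e-06) = 7190 rad/s.
Step 2 — f₀ = ω₀/(2π) = 1144 Hz.
Step 3 — Parallel Q: Q = R/(ω₀L) = 30/(7190·0.00243) = 1.717.
Step 4 — Bandwidth: Δω = ω₀/Q = 4188 rad/s; BW = Δω/(2π) = 666.5 Hz.

(a) f₀ = 1144 Hz  (b) Q = 1.717  (c) BW = 666.5 Hz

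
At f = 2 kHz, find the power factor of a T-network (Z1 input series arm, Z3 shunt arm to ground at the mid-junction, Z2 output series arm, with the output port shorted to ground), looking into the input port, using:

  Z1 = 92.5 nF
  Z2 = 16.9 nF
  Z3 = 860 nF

Step 1 — Angular frequency: ω = 2π·f = 2π·2000 = 1.257e+04 rad/s.
Step 2 — Component impedances:
  Z1: Z = 1/(jωC) = -j/(ω·C) = 0 - j860.3 Ω
  Z2: Z = 1/(jωC) = -j/(ω·C) = 0 - j4709 Ω
  Z3: Z = 1/(jωC) = -j/(ω·C) = 0 - j92.53 Ω
Step 3 — With the output port shorted to ground, the output series arm Z2 runs from the junction to ground; the shunt arm Z3 also runs from the junction to ground. They appear in parallel: Z3 || Z2 = 0 - j90.75 Ω.
Step 4 — Series with input arm Z1: Z_in = Z1 + (Z3 || Z2) = 0 - j951 Ω = 951∠-90.0° Ω.
Step 5 — Power factor: PF = cos(φ) = Re(Z)/|Z| = 0/951 = 0.
Step 6 — Type: Im(Z) = -951 ⇒ leading (phase φ = -90.0°).

PF = 0 (leading, φ = -90.0°)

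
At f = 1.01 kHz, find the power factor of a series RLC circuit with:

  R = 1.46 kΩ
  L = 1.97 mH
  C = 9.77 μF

Step 1 — Angular frequency: ω = 2π·f = 2π·1010 = 6346 rad/s.
Step 2 — Component impedances:
  R: Z = R = 1460 Ω
  L: Z = jωL = j·6346·0.00197 = 0 + j12.5 Ω
  C: Z = 1/(jωC) = -j/(ω·C) = 0 - j16.13 Ω
Step 3 — Series combination: Z_total = R + L + C = 1460 - j3.627 Ω = 1460∠-0.1° Ω.
Step 4 — Power factor: PF = cos(φ) = Re(Z)/|Z| = 1460/1460 = 1.
Step 5 — Type: Im(Z) = -3.627 ⇒ leading (phase φ = -0.1°).

PF = 1 (leading, φ = -0.1°)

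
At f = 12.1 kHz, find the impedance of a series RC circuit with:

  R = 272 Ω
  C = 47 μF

Step 1 — Angular frequency: ω = 2π·f = 2π·1.21e+04 = 7.603e+04 rad/s.
Step 2 — Component impedances:
  R: Z = R = 272 Ω
  C: Z = 1/(jωC) = -j/(ω·C) = 0 - j0.2799 Ω
Step 3 — Series combination: Z_total = R + C = 272 - j0.2799 Ω = 272∠-0.1° Ω.

Z = 272 - j0.2799 Ω = 272∠-0.1° Ω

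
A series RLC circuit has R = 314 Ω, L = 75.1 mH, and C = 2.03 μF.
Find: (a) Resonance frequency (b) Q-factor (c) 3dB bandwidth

Step 1 — Resonance condition Im(Z)=0 gives ω₀ = 1/√(LC).
Step 2 — ω₀ = 1/√(0.0751·2.03e-06) = 2561 rad/s.
Step 3 — f₀ = ω₀/(2π) = 407.6 Hz.
Step 4 — Series Q: Q = ω₀L/R = 2561·0.0751/314 = 0.6126.
Step 5 — 3dB bandwidth: Δω = ω₀/Q = 4181 rad/s; BW = Δω/(2π) = 665.4 Hz.

(a) f₀ = 407.6 Hz  (b) Q = 0.6126  (c) BW = 665.4 Hz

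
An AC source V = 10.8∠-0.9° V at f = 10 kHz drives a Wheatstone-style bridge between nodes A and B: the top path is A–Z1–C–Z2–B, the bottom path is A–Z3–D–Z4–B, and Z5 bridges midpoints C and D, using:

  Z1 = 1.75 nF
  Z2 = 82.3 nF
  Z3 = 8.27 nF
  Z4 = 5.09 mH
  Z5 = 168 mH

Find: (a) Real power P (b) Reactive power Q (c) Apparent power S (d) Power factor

Step 1 — Angular frequency: ω = 2π·f = 2π·1e+04 = 6.283e+04 rad/s.
Step 2 — Component impedances:
  Z1: Z = 1/(jωC) = -j/(ω·C) = 0 - j9095 Ω
  Z2: Z = 1/(jωC) = -j/(ω·C) = 0 - j193.4 Ω
  Z3: Z = 1/(jωC) = -j/(ω·C) = 0 - j1924 Ω
  Z4: Z = jωL = j·6.283e+04·0.00509 = 0 + j319.8 Ω
  Z5: Z = jωL = j·6.283e+04·0.168 = 0 + j1.056e+04 Ω
Step 3 — Bridge requires nodal analysis (the Z5 bridge couples midpoints C and D, so the two paths cannot be reduced to a simple series/parallel combination). Setting node B to ground and injecting 1 A at node A, the 3-node admittance system at A, C, D solves to V_A = Z_AB = 0 - j1377 Ω = 1377∠-90.0° Ω.
Step 4 — Source phasor: V = 10.8∠-0.9° V = 10.8 - j0.1696 V.
Step 5 — Current: I = V / Z = 0.0001232 + j0.007843 A = 0.007844∠89.1° A.
Step 6 — Complex power: S = V·I* = 0 - j0.08472 VA.
Step 7 — Real power: P = Re(S) = 0 W.
Step 8 — Reactive power: Q = Im(S) = -0.08472 VAR.
Step 9 — Apparent power: |S| = 0.08472 VA.
Step 10 — Power factor: PF = P/|S| = 0 (leading).

(a) P = 0 W  (b) Q = -0.08472 VAR  (c) S = 0.08472 VA  (d) PF = 0 (leading)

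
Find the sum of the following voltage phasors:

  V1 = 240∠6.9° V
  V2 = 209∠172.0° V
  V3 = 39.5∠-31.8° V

Step 1 — Convert each phasor to rectangular form:
  V1 = 240·(cos(6.9°) + j·sin(6.9°)) = 238.3 + j28.83 V
  V2 = 209·(cos(172.0°) + j·sin(172.0°)) = -207 + j29.09 V
  V3 = 39.5·(cos(-31.8°) + j·sin(-31.8°)) = 33.57 - j20.81 V
Step 2 — Sum components: V_total = 64.87 + j37.11 V.
Step 3 — Convert to polar: |V_total| = 74.73 V, ∠V_total = 29.8°.

V_total = 74.73∠29.8° V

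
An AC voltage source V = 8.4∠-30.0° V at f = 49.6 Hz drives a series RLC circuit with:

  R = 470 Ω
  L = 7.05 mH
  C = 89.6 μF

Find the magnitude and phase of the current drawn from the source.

Step 1 — Angular frequency: ω = 2π·f = 2π·49.6 = 311.6 rad/s.
Step 2 — Component impedances:
  R: Z = R = 470 Ω
  L: Z = jωL = j·311.6·0.00705 = 0 + j2.197 Ω
  C: Z = 1/(jωC) = -j/(ω·C) = 0 - j35.81 Ω
Step 3 — Series combination: Z_total = R + L + C = 470 - j33.62 Ω = 471.2∠-4.1° Ω.
Step 4 — Source phasor: V = 8.4∠-30.0° V = 7.275 - j4.2 V.
Step 5 — Ohm's law: I = V / Z_total = (7.275 - j4.2) / (470 - j33.62) = 0.01604 - j0.007789 A.
Step 6 — Convert to polar: |I| = 0.01783 A, ∠I = -25.9°.

I = 0.01783∠-25.9° A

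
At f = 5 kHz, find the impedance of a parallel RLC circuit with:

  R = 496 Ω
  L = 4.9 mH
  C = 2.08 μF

Step 1 — Angular frequency: ω = 2π·f = 2π·5000 = 3.142e+04 rad/s.
Step 2 — Component impedances:
  R: Z = R = 496 Ω
  L: Z = jωL = j·3.142e+04·0.0049 = 0 + j153.9 Ω
  C: Z = 1/(jωC) = -j/(ω·C) = 0 - j15.3 Ω
Step 3 — Parallel combination: 1/Z_total = 1/R + 1/L + 1/C; Z_total = 0.5815 - j16.97 Ω = 16.98∠-88.0° Ω.

Z = 0.5815 - j16.97 Ω = 16.98∠-88.0° Ω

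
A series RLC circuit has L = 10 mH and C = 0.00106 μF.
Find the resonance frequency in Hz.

Step 1 — Resonance condition Im(Z)=0 gives ω₀ = 1/√(LC).
Step 2 — ω₀ = 1/√(0.01·1.06e-09) = 3.071e+05 rad/s.
Step 3 — f₀ = ω₀/(2π) = 4.888e+04 Hz.

f₀ = 4.888e+04 Hz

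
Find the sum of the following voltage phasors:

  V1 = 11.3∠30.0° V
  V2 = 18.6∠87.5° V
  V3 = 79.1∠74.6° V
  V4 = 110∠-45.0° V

Step 1 — Convert each phasor to rectangular form:
  V1 = 11.3·(cos(30.0°) + j·sin(30.0°)) = 9.786 + j5.65 V
  V2 = 18.6·(cos(87.5°) + j·sin(87.5°)) = 0.8113 + j18.58 V
  V3 = 79.1·(cos(74.6°) + j·sin(74.6°)) = 21.01 + j76.26 V
  V4 = 110·(cos(-45.0°) + j·sin(-45.0°)) = 77.78 - j77.78 V
Step 2 — Sum components: V_total = 109.4 + j22.71 V.
Step 3 — Convert to polar: |V_total| = 111.7 V, ∠V_total = 11.7°.

V_total = 111.7∠11.7° V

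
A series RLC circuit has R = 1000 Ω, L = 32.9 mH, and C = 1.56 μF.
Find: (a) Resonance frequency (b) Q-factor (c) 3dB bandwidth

Step 1 — Resonance: ω₀ = 1/√(LC) = 1/√(0.0329·1.56e-06) = 4414 rad/s.
Step 2 — f₀ = ω₀/(2π) = 702.5 Hz.
Step 3 — Series Q: Q = ω₀L/R = 4414·0.0329/1000 = 0.1452.
Step 4 — Bandwidth: Δω = ω₀/Q = 3.04e+04 rad/s; BW = Δω/(2π) = 4838 Hz.

(a) f₀ = 702.5 Hz  (b) Q = 0.1452  (c) BW = 4838 Hz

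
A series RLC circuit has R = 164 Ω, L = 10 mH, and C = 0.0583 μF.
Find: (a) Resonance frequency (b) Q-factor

Step 1 — Resonance condition Im(Z)=0 gives ω₀ = 1/√(LC).
Step 2 — ω₀ = 1/√(0.01·5.83e-08) = 4.142e+04 rad/s.
Step 3 — f₀ = ω₀/(2π) = 6592 Hz.
Step 4 — Series Q: Q = ω₀L/R = 4.142e+04·0.01/164 = 2.525.

(a) f₀ = 6592 Hz  (b) Q = 2.525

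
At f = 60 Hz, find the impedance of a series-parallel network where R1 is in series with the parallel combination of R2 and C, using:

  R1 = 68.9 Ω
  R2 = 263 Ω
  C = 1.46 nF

Step 1 — Angular frequency: ω = 2π·f = 2π·60 = 377 rad/s.
Step 2 — Component impedances:
  R1: Z = R = 68.9 Ω
  R2: Z = R = 263 Ω
  C: Z = 1/(jωC) = -j/(ω·C) = 0 - j1.817e+06 Ω
Step 3 — Parallel branch: R2 || C = 1/(1/R2 + 1/C) = 263 - j0.03807 Ω.
Step 4 — Series with R1: Z_total = R1 + (R2 || C) = 331.9 - j0.03807 Ω = 331.9∠-0.0° Ω.

Z = 331.9 - j0.03807 Ω = 331.9∠-0.0° Ω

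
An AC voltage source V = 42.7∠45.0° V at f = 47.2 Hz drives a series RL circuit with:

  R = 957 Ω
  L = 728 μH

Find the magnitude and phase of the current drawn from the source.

Step 1 — Angular frequency: ω = 2π·f = 2π·47.2 = 296.6 rad/s.
Step 2 — Component impedances:
  R: Z = R = 957 Ω
  L: Z = jωL = j·296.6·0.000728 = 0 + j0.2159 Ω
Step 3 — Series combination: Z_total = R + L = 957 + j0.2159 Ω = 957∠0.0° Ω.
Step 4 — Source phasor: V = 42.7∠45.0° V = 30.19 + j30.19 V.
Step 5 — Ohm's law: I = V / Z_total = (30.19 + j30.19) / (957 + j0.2159) = 0.03156 + j0.03154 A.
Step 6 — Convert to polar: |I| = 0.04462 A, ∠I = 45.0°.

I = 0.04462∠45.0° A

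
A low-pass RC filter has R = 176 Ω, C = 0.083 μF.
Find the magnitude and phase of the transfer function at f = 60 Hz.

Step 1 — Angular frequency: ω = 2π·60 = 377 rad/s.
Step 2 — Transfer function: H(jω) = 1/(1 + jωRC).
Step 3 — Denominator: 1 + jωRC = 1 + j·377·176·8.3e-08 = 1 + j0.005507.
Step 4 — H = 1 - j0.005507.
Step 5 — Magnitude: |H| = 1 (-0.0 dB); phase: φ = -0.3°.

|H| = 1 (-0.0 dB), φ = -0.3°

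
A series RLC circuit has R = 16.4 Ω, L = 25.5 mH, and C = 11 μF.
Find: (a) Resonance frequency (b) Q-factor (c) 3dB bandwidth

Step 1 — Resonance: ω₀ = 1/√(LC) = 1/√(0.0255·1.1e-05) = 1888 rad/s.
Step 2 — f₀ = ω₀/(2π) = 300.5 Hz.
Step 3 — Series Q: Q = ω₀L/R = 1888·0.0255/16.4 = 2.936.
Step 4 — Bandwidth: Δω = ω₀/Q = 643.1 rad/s; BW = Δω/(2π) = 102.4 Hz.

(a) f₀ = 300.5 Hz  (b) Q = 2.936  (c) BW = 102.4 Hz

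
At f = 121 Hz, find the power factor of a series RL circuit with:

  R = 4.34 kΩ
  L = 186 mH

Step 1 — Angular frequency: ω = 2π·f = 2π·121 = 760.3 rad/s.
Step 2 — Component impedances:
  R: Z = R = 4340 Ω
  L: Z = jωL = j·760.3·0.186 = 0 + j141.4 Ω
Step 3 — Series combination: Z_total = R + L = 4340 + j141.4 Ω = 4342∠1.9° Ω.
Step 4 — Power factor: PF = cos(φ) = Re(Z)/|Z| = 4340/4342 = 0.9995.
Step 5 — Type: Im(Z) = 141.4 ⇒ lagging (phase φ = 1.9°).

PF = 0.9995 (lagging, φ = 1.9°)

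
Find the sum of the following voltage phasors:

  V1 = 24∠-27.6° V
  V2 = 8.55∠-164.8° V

Step 1 — Convert each phasor to rectangular form:
  V1 = 24·(cos(-27.6°) + j·sin(-27.6°)) = 21.27 - j11.12 V
  V2 = 8.55·(cos(-164.8°) + j·sin(-164.8°)) = -8.251 - j2.242 V
Step 2 — Sum components: V_total = 13.02 - j13.36 V.
Step 3 — Convert to polar: |V_total| = 18.65 V, ∠V_total = -45.7°.

V_total = 18.65∠-45.7° V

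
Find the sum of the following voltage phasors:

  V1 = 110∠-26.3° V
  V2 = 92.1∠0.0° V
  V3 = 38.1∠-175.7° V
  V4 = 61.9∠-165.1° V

Step 1 — Convert each phasor to rectangular form:
  V1 = 110·(cos(-26.3°) + j·sin(-26.3°)) = 98.61 - j48.74 V
  V2 = 92.1·(cos(0.0°) + j·sin(0.0°)) = 92.1 V
  V3 = 38.1·(cos(-175.7°) + j·sin(-175.7°)) = -37.99 - j2.857 V
  V4 = 61.9·(cos(-165.1°) + j·sin(-165.1°)) = -59.82 - j15.92 V
Step 2 — Sum components: V_total = 92.9 - j67.51 V.
Step 3 — Convert to polar: |V_total| = 114.8 V, ∠V_total = -36.0°.

V_total = 114.8∠-36.0° V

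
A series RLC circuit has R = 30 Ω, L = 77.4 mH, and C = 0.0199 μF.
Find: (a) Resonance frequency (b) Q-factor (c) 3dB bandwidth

Step 1 — Resonance condition Im(Z)=0 gives ω₀ = 1/√(LC).
Step 2 — ω₀ = 1/√(0.0774·1.99e-08) = 2.548e+04 rad/s.
Step 3 — f₀ = ω₀/(2π) = 4055 Hz.
Step 4 — Series Q: Q = ω₀L/R = 2.548e+04·0.0774/30 = 65.74.
Step 5 — 3dB bandwidth: Δω = ω₀/Q = 387.6 rad/s; BW = Δω/(2π) = 61.69 Hz.

(a) f₀ = 4055 Hz  (b) Q = 65.74  (c) BW = 61.69 Hz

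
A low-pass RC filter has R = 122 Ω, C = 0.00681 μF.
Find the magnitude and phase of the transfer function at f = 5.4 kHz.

Step 1 — Angular frequency: ω = 2π·5400 = 3.393e+04 rad/s.
Step 2 — Transfer function: H(jω) = 1/(1 + jωRC).
Step 3 — Denominator: 1 + jωRC = 1 + j·3.393e+04·122·6.81e-09 = 1 + j0.02819.
Step 4 — H = 0.9992 - j0.02817.
Step 5 — Magnitude: |H| = 0.9996 (-0.0 dB); phase: φ = -1.6°.

|H| = 0.9996 (-0.0 dB), φ = -1.6°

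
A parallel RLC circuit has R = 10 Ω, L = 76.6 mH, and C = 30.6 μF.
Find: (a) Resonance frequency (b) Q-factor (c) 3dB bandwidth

Step 1 — Resonance: ω₀ = 1/√(LC) = 1/√(0.0766·3.06e-05) = 653.2 rad/s.
Step 2 — f₀ = ω₀/(2π) = 104 Hz.
Step 3 — Parallel Q: Q = R/(ω₀L) = 10/(653.2·0.0766) = 0.1999.
Step 4 — Bandwidth: Δω = ω₀/Q = 3268 rad/s; BW = Δω/(2π) = 520.1 Hz.

(a) f₀ = 104 Hz  (b) Q = 0.1999  (c) BW = 520.1 Hz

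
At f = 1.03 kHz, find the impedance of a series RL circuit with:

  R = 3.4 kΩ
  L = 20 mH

Step 1 — Angular frequency: ω = 2π·f = 2π·1030 = 6472 rad/s.
Step 2 — Component impedances:
  R: Z = R = 3400 Ω
  L: Z = jωL = j·6472·0.02 = 0 + j129.4 Ω
Step 3 — Series combination: Z_total = R + L = 3400 + j129.4 Ω = 3402∠2.2° Ω.

Z = 3400 + j129.4 Ω = 3402∠2.2° Ω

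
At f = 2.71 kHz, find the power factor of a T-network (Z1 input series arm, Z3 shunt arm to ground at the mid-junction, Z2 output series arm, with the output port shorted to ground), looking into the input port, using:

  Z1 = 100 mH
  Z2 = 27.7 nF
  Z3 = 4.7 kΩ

Step 1 — Angular frequency: ω = 2π·f = 2π·2710 = 1.703e+04 rad/s.
Step 2 — Component impedances:
  Z1: Z = jωL = j·1.703e+04·0.1 = 0 + j1703 Ω
  Z2: Z = 1/(jωC) = -j/(ω·C) = 0 - j2120 Ω
  Z3: Z = R = 4700 Ω
Step 3 — With the output port shorted to ground, the output series arm Z2 runs from the junction to ground; the shunt arm Z3 also runs from the junction to ground. They appear in parallel: Z3 || Z2 = 794.7 - j1762 Ω.
Step 4 — Series with input arm Z1: Z_in = Z1 + (Z3 || Z2) = 794.7 - j58.94 Ω = 796.9∠-4.2° Ω.
Step 5 — Power factor: PF = cos(φ) = Re(Z)/|Z| = 794.7/796.88 = 0.9973.
Step 6 — Type: Im(Z) = -58.94 ⇒ leading (phase φ = -4.2°).

PF = 0.9973 (leading, φ = -4.2°)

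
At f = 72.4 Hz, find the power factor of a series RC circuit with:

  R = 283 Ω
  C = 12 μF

Step 1 — Angular frequency: ω = 2π·f = 2π·72.4 = 454.9 rad/s.
Step 2 — Component impedances:
  R: Z = R = 283 Ω
  C: Z = 1/(jωC) = -j/(ω·C) = 0 - j183.2 Ω
Step 3 — Series combination: Z_total = R + C = 283 - j183.2 Ω = 337.1∠-32.9° Ω.
Step 4 — Power factor: PF = cos(φ) = Re(Z)/|Z| = 283/337.1 = 0.8395.
Step 5 — Type: Im(Z) = -183.2 ⇒ leading (phase φ = -32.9°).

PF = 0.8395 (leading, φ = -32.9°)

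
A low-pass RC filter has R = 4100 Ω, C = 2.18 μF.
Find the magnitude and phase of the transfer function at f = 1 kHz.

Step 1 — Angular frequency: ω = 2π·1000 = 6283 rad/s.
Step 2 — Transfer function: H(jω) = 1/(1 + jωRC).
Step 3 — Denominator: 1 + jωRC = 1 + j·6283·4100·2.18e-06 = 1 + j56.16.
Step 4 — H = 0.000317 - j0.0178.
Step 5 — Magnitude: |H| = 0.0178 (-35.0 dB); phase: φ = -89.0°.

|H| = 0.0178 (-35.0 dB), φ = -89.0°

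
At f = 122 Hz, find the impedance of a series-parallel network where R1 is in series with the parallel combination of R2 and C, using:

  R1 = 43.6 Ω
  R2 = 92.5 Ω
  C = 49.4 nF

Step 1 — Angular frequency: ω = 2π·f = 2π·122 = 766.5 rad/s.
Step 2 — Component impedances:
  R1: Z = R = 43.6 Ω
  R2: Z = R = 92.5 Ω
  C: Z = 1/(jωC) = -j/(ω·C) = 0 - j2.641e+04 Ω
Step 3 — Parallel branch: R2 || C = 1/(1/R2 + 1/C) = 92.5 - j0.324 Ω.
Step 4 — Series with R1: Z_total = R1 + (R2 || C) = 136.1 - j0.324 Ω = 136.1∠-0.1° Ω.

Z = 136.1 - j0.324 Ω = 136.1∠-0.1° Ω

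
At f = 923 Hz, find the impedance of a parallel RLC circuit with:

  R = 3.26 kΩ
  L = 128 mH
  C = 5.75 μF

Step 1 — Angular frequency: ω = 2π·f = 2π·923 = 5799 rad/s.
Step 2 — Component impedances:
  R: Z = R = 3260 Ω
  L: Z = jωL = j·5799·0.128 = 0 + j742.3 Ω
  C: Z = 1/(jωC) = -j/(ω·C) = 0 - j29.99 Ω
Step 3 — Parallel combination: 1/Z_total = 1/R + 1/L + 1/C; Z_total = 0.2995 - j31.25 Ω = 31.25∠-89.5° Ω.

Z = 0.2995 - j31.25 Ω = 31.25∠-89.5° Ω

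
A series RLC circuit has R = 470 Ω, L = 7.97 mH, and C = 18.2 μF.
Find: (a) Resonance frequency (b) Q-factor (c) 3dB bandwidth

Step 1 — Resonance: ω₀ = 1/√(LC) = 1/√(0.00797·1.82e-05) = 2626 rad/s.
Step 2 — f₀ = ω₀/(2π) = 417.9 Hz.
Step 3 — Series Q: Q = ω₀L/R = 2626·0.00797/470 = 0.04452.
Step 4 — Bandwidth: Δω = ω₀/Q = 5.897e+04 rad/s; BW = Δω/(2π) = 9386 Hz.

(a) f₀ = 417.9 Hz  (b) Q = 0.04452  (c) BW = 9386 Hz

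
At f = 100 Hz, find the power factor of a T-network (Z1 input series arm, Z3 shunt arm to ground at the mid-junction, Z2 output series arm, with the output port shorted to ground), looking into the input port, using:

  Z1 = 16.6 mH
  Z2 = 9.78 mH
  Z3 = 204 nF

Step 1 — Angular frequency: ω = 2π·f = 2π·100 = 628.3 rad/s.
Step 2 — Component impedances:
  Z1: Z = jωL = j·628.3·0.0166 = 0 + j10.43 Ω
  Z2: Z = jωL = j·628.3·0.00978 = 0 + j6.145 Ω
  Z3: Z = 1/(jωC) = -j/(ω·C) = 0 - j7802 Ω
Step 3 — With the output port shorted to ground, the output series arm Z2 runs from the junction to ground; the shunt arm Z3 also runs from the junction to ground. They appear in parallel: Z3 || Z2 = 0 + j6.15 Ω.
Step 4 — Series with input arm Z1: Z_in = Z1 + (Z3 || Z2) = 0 + j16.58 Ω = 16.58∠90.0° Ω.
Step 5 — Power factor: PF = cos(φ) = Re(Z)/|Z| = 0/16.58 = 0.
Step 6 — Type: Im(Z) = 16.58 ⇒ lagging (phase φ = 90.0°).

PF = 0 (lagging, φ = 90.0°)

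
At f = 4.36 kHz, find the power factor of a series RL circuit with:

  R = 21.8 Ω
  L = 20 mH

Step 1 — Angular frequency: ω = 2π·f = 2π·4360 = 2.739e+04 rad/s.
Step 2 — Component impedances:
  R: Z = R = 21.8 Ω
  L: Z = jωL = j·2.739e+04·0.02 = 0 + j547.9 Ω
Step 3 — Series combination: Z_total = R + L = 21.8 + j547.9 Ω = 548.3∠87.7° Ω.
Step 4 — Power factor: PF = cos(φ) = Re(Z)/|Z| = 21.8/548.3 = 0.03976.
Step 5 — Type: Im(Z) = 547.9 ⇒ lagging (phase φ = 87.7°).

PF = 0.03976 (lagging, φ = 87.7°)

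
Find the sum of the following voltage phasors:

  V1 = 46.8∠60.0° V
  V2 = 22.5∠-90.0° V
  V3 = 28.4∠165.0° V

Step 1 — Convert each phasor to rectangular form:
  V1 = 46.8·(cos(60.0°) + j·sin(60.0°)) = 23.4 + j40.53 V
  V2 = 22.5·(cos(-90.0°) + j·sin(-90.0°)) = 0 - j22.5 V
  V3 = 28.4·(cos(165.0°) + j·sin(165.0°)) = -27.43 + j7.35 V
Step 2 — Sum components: V_total = -4.032 + j25.38 V.
Step 3 — Convert to polar: |V_total| = 25.7 V, ∠V_total = 99.0°.

V_total = 25.7∠99.0° V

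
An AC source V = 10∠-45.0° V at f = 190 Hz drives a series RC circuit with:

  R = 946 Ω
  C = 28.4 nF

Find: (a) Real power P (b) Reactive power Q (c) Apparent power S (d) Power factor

Step 1 — Angular frequency: ω = 2π·f = 2π·190 = 1194 rad/s.
Step 2 — Component impedances:
  R: Z = R = 946 Ω
  C: Z = 1/(jωC) = -j/(ω·C) = 0 - j2.949e+04 Ω
Step 3 — Series combination: Z_total = R + C = 946 - j2.949e+04 Ω = 2.951e+04∠-88.2° Ω.
Step 4 — Source phasor: V = 10∠-45.0° V = 7.071 - j7.071 V.
Step 5 — Current: I = V / Z = 0.0002472 + j0.0002318 A = 0.0003389∠43.2° A.
Step 6 — Complex power: S = V·I* = 0.0001086 - j0.003387 VA.
Step 7 — Real power: P = Re(S) = 0.0001086 W.
Step 8 — Reactive power: Q = Im(S) = -0.003387 VAR.
Step 9 — Apparent power: |S| = 0.003389 VA.
Step 10 — Power factor: PF = P/|S| = 0.03206 (leading).

(a) P = 0.0001086 W  (b) Q = -0.003387 VAR  (c) S = 0.003389 VA  (d) PF = 0.03206 (leading)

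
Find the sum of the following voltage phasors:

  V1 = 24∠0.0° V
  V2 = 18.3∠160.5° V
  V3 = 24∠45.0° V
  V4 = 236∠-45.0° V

Step 1 — Convert each phasor to rectangular form:
  V1 = 24·(cos(0.0°) + j·sin(0.0°)) = 24 V
  V2 = 18.3·(cos(160.5°) + j·sin(160.5°)) = -17.25 + j6.109 V
  V3 = 24·(cos(45.0°) + j·sin(45.0°)) = 16.97 + j16.97 V
  V4 = 236·(cos(-45.0°) + j·sin(-45.0°)) = 166.9 - j166.9 V
Step 2 — Sum components: V_total = 190.6 - j143.8 V.
Step 3 — Convert to polar: |V_total| = 238.8 V, ∠V_total = -37.0°.

V_total = 238.8∠-37.0° V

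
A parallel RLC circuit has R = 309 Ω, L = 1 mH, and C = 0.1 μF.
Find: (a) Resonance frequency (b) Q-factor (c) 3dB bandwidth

Step 1 — Resonance: ω₀ = 1/√(LC) = 1/√(0.001·1e-07) = 1e+05 rad/s.
Step 2 — f₀ = ω₀/(2π) = 1.592e+04 Hz.
Step 3 — Parallel Q: Q = R/(ω₀L) = 309/(1e+05·0.001) = 3.09.
Step 4 — Bandwidth: Δω = ω₀/Q = 3.236e+04 rad/s; BW = Δω/(2π) = 5151 Hz.

(a) f₀ = 1.592e+04 Hz  (b) Q = 3.09  (c) BW = 5151 Hz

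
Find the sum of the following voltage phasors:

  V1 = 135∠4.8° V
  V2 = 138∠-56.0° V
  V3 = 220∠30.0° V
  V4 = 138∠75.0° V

Step 1 — Convert each phasor to rectangular form:
  V1 = 135·(cos(4.8°) + j·sin(4.8°)) = 134.5 + j11.3 V
  V2 = 138·(cos(-56.0°) + j·sin(-56.0°)) = 77.17 - j114.4 V
  V3 = 220·(cos(30.0°) + j·sin(30.0°)) = 190.5 + j110 V
  V4 = 138·(cos(75.0°) + j·sin(75.0°)) = 35.72 + j133.3 V
Step 2 — Sum components: V_total = 437.9 + j140.2 V.
Step 3 — Convert to polar: |V_total| = 459.8 V, ∠V_total = 17.8°.

V_total = 459.8∠17.8° V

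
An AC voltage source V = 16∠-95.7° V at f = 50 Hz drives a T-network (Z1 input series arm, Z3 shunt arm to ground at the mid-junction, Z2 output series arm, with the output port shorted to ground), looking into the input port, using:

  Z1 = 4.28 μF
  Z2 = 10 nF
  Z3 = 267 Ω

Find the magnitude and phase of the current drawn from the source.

Step 1 — Angular frequency: ω = 2π·f = 2π·50 = 314.2 rad/s.
Step 2 — Component impedances:
  Z1: Z = 1/(jωC) = -j/(ω·C) = 0 - j743.7 Ω
  Z2: Z = 1/(jωC) = -j/(ω·C) = 0 - j3.183e+05 Ω
  Z3: Z = R = 267 Ω
Step 3 — With the output port shorted to ground, the output series arm Z2 runs from the junction to ground; the shunt arm Z3 also runs from the junction to ground. They appear in parallel: Z3 || Z2 = 267 - j0.224 Ω.
Step 4 — Series with input arm Z1: Z_in = Z1 + (Z3 || Z2) = 267 - j743.9 Ω = 790.4∠-70.3° Ω.
Step 5 — Source phasor: V = 16∠-95.7° V = -1.589 - j15.92 V.
Step 6 — Ohm's law: I = V / Z_total = (-1.589 - j15.92) / (267 - j743.9) = 0.01828 - j0.008697 A.
Step 7 — Convert to polar: |I| = 0.02024 A, ∠I = -25.4°.

I = 0.02024∠-25.4° A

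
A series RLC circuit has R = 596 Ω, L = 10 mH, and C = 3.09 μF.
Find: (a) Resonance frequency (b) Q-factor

Step 1 — Resonance condition Im(Z)=0 gives ω₀ = 1/√(LC).
Step 2 — ω₀ = 1/√(0.01·3.09e-06) = 5689 rad/s.
Step 3 — f₀ = ω₀/(2π) = 905.4 Hz.
Step 4 — Series Q: Q = ω₀L/R = 5689·0.01/596 = 0.09545.

(a) f₀ = 905.4 Hz  (b) Q = 0.09545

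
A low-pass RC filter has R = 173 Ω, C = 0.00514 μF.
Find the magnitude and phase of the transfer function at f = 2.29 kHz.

Step 1 — Angular frequency: ω = 2π·2290 = 1.439e+04 rad/s.
Step 2 — Transfer function: H(jω) = 1/(1 + jωRC).
Step 3 — Denominator: 1 + jωRC = 1 + j·1.439e+04·173·5.14e-09 = 1 + j0.01279.
Step 4 — H = 0.9998 - j0.01279.
Step 5 — Magnitude: |H| = 0.9999 (-0.0 dB); phase: φ = -0.7°.

|H| = 0.9999 (-0.0 dB), φ = -0.7°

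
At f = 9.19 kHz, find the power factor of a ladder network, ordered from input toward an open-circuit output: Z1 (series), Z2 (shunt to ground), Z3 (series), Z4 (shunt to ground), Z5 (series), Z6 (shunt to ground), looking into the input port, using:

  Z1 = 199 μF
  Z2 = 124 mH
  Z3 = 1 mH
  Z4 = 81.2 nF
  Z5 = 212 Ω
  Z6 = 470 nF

Step 1 — Angular frequency: ω = 2π·f = 2π·9190 = 5.774e+04 rad/s.
Step 2 — Component impedances:
  Z1: Z = 1/(jωC) = -j/(ω·C) = 0 - j0.08703 Ω
  Z2: Z = jωL = j·5.774e+04·0.124 = 0 + j7160 Ω
  Z3: Z = jωL = j·5.774e+04·0.001 = 0 + j57.74 Ω
  Z4: Z = 1/(jωC) = -j/(ω·C) = 0 - j213.3 Ω
  Z5: Z = R = 212 Ω
  Z6: Z = 1/(jωC) = -j/(ω·C) = 0 - j36.85 Ω
Step 3 — Ladder network (open output): work backward from the far end, alternating series and parallel combinations. Z_in = 90.94 - j48.99 Ω = 103.3∠-28.3° Ω.
Step 4 — Power factor: PF = cos(φ) = Re(Z)/|Z| = 90.945/103.3 = 0.8804.
Step 5 — Type: Im(Z) = -48.99 ⇒ leading (phase φ = -28.3°).

PF = 0.8804 (leading, φ = -28.3°)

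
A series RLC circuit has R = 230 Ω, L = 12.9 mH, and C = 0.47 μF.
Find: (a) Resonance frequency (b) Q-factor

Step 1 — Resonance condition Im(Z)=0 gives ω₀ = 1/√(LC).
Step 2 — ω₀ = 1/√(0.0129·4.7e-07) = 1.284e+04 rad/s.
Step 3 — f₀ = ω₀/(2π) = 2044 Hz.
Step 4 — Series Q: Q = ω₀L/R = 1.284e+04·0.0129/230 = 0.7203.

(a) f₀ = 2044 Hz  (b) Q = 0.7203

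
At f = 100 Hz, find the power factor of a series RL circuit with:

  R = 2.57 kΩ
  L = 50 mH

Step 1 — Angular frequency: ω = 2π·f = 2π·100 = 628.3 rad/s.
Step 2 — Component impedances:
  R: Z = R = 2570 Ω
  L: Z = jωL = j·628.3·0.05 = 0 + j31.42 Ω
Step 3 — Series combination: Z_total = R + L = 2570 + j31.42 Ω = 2570∠0.7° Ω.
Step 4 — Power factor: PF = cos(φ) = Re(Z)/|Z| = 2570/2570.2 = 0.9999.
Step 5 — Type: Im(Z) = 31.42 ⇒ lagging (phase φ = 0.7°).

PF = 0.9999 (lagging, φ = 0.7°)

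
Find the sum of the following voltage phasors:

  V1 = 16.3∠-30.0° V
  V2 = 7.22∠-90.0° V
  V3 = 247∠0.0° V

Step 1 — Convert each phasor to rectangular form:
  V1 = 16.3·(cos(-30.0°) + j·sin(-30.0°)) = 14.12 - j8.15 V
  V2 = 7.22·(cos(-90.0°) + j·sin(-90.0°)) = 0 - j7.22 V
  V3 = 247·(cos(0.0°) + j·sin(0.0°)) = 247 V
Step 2 — Sum components: V_total = 261.1 - j15.37 V.
Step 3 — Convert to polar: |V_total| = 261.6 V, ∠V_total = -3.4°.

V_total = 261.6∠-3.4° V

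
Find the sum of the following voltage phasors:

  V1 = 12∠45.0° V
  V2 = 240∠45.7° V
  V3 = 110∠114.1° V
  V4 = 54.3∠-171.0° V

Step 1 — Convert each phasor to rectangular form:
  V1 = 12·(cos(45.0°) + j·sin(45.0°)) = 8.485 + j8.485 V
  V2 = 240·(cos(45.7°) + j·sin(45.7°)) = 167.6 + j171.8 V
  V3 = 110·(cos(114.1°) + j·sin(114.1°)) = -44.92 + j100.4 V
  V4 = 54.3·(cos(-171.0°) + j·sin(-171.0°)) = -53.63 - j8.494 V
Step 2 — Sum components: V_total = 77.56 + j272.2 V.
Step 3 — Convert to polar: |V_total| = 283 V, ∠V_total = 74.1°.

V_total = 283∠74.1° V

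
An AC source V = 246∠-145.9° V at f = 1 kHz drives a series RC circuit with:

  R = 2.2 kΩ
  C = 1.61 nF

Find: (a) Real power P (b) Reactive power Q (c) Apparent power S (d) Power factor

Step 1 — Angular frequency: ω = 2π·f = 2π·1000 = 6283 rad/s.
Step 2 — Component impedances:
  R: Z = R = 2200 Ω
  C: Z = 1/(jωC) = -j/(ω·C) = 0 - j9.885e+04 Ω
Step 3 — Series combination: Z_total = R + C = 2200 - j9.885e+04 Ω = 9.888e+04∠-88.7° Ω.
Step 4 — Source phasor: V = 246∠-145.9° V = -203.7 - j137.9 V.
Step 5 — Current: I = V / Z = 0.001349 - j0.002091 A = 0.002488∠-57.2° A.
Step 6 — Complex power: S = V·I* = 0.01362 - j0.6119 VA.
Step 7 — Real power: P = Re(S) = 0.01362 W.
Step 8 — Reactive power: Q = Im(S) = -0.6119 VAR.
Step 9 — Apparent power: |S| = 0.612 VA.
Step 10 — Power factor: PF = P/|S| = 0.02225 (leading).

(a) P = 0.01362 W  (b) Q = -0.6119 VAR  (c) S = 0.612 VA  (d) PF = 0.02225 (leading)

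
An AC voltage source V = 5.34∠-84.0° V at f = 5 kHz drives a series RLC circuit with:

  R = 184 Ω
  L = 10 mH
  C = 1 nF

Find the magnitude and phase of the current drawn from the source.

Step 1 — Angular frequency: ω = 2π·f = 2π·5000 = 3.142e+04 rad/s.
Step 2 — Component impedances:
  R: Z = R = 184 Ω
  L: Z = jωL = j·3.142e+04·0.01 = 0 + j314.2 Ω
  C: Z = 1/(jωC) = -j/(ω·C) = 0 - j3.183e+04 Ω
Step 3 — Series combination: Z_total = R + L + C = 184 - j3.152e+04 Ω = 3.152e+04∠-89.7° Ω.
Step 4 — Source phasor: V = 5.34∠-84.0° V = 0.5582 - j5.311 V.
Step 5 — Ohm's law: I = V / Z_total = (0.5582 - j5.311) / (184 - j3.152e+04) = 0.0001686 + j1.673e-05 A.
Step 6 — Convert to polar: |I| = 0.0001694 A, ∠I = 5.7°.

I = 0.0001694∠5.7° A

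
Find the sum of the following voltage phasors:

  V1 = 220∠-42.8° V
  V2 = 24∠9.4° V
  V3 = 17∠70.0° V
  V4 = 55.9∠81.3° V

Step 1 — Convert each phasor to rectangular form:
  V1 = 220·(cos(-42.8°) + j·sin(-42.8°)) = 161.4 - j149.5 V
  V2 = 24·(cos(9.4°) + j·sin(9.4°)) = 23.68 + j3.92 V
  V3 = 17·(cos(70.0°) + j·sin(70.0°)) = 5.814 + j15.97 V
  V4 = 55.9·(cos(81.3°) + j·sin(81.3°)) = 8.455 + j55.26 V
Step 2 — Sum components: V_total = 199.4 - j74.33 V.
Step 3 — Convert to polar: |V_total| = 212.8 V, ∠V_total = -20.4°.

V_total = 212.8∠-20.4° V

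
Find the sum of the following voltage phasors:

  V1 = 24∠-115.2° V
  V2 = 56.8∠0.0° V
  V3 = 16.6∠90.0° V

Step 1 — Convert each phasor to rectangular form:
  V1 = 24·(cos(-115.2°) + j·sin(-115.2°)) = -10.22 - j21.72 V
  V2 = 56.8·(cos(0.0°) + j·sin(0.0°)) = 56.8 V
  V3 = 16.6·(cos(90.0°) + j·sin(90.0°)) = 0 + j16.6 V
Step 2 — Sum components: V_total = 46.58 - j5.116 V.
Step 3 — Convert to polar: |V_total| = 46.86 V, ∠V_total = -6.3°.

V_total = 46.86∠-6.3° V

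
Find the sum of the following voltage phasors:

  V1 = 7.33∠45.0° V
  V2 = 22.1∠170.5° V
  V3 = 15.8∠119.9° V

Step 1 — Convert each phasor to rectangular form:
  V1 = 7.33·(cos(45.0°) + j·sin(45.0°)) = 5.183 + j5.183 V
  V2 = 22.1·(cos(170.5°) + j·sin(170.5°)) = -21.8 + j3.648 V
  V3 = 15.8·(cos(119.9°) + j·sin(119.9°)) = -7.876 + j13.7 V
Step 2 — Sum components: V_total = -24.49 + j22.53 V.
Step 3 — Convert to polar: |V_total| = 33.28 V, ∠V_total = 137.4°.

V_total = 33.28∠137.4° V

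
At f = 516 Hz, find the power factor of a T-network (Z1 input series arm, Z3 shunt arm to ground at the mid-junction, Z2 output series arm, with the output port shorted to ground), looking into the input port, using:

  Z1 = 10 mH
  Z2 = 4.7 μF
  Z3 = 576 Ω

Step 1 — Angular frequency: ω = 2π·f = 2π·516 = 3242 rad/s.
Step 2 — Component impedances:
  Z1: Z = jωL = j·3242·0.01 = 0 + j32.42 Ω
  Z2: Z = 1/(jωC) = -j/(ω·C) = 0 - j65.63 Ω
  Z3: Z = R = 576 Ω
Step 3 — With the output port shorted to ground, the output series arm Z2 runs from the junction to ground; the shunt arm Z3 also runs from the junction to ground. They appear in parallel: Z3 || Z2 = 7.381 - j64.78 Ω.
Step 4 — Series with input arm Z1: Z_in = Z1 + (Z3 || Z2) = 7.381 - j32.36 Ω = 33.19∠-77.2° Ω.
Step 5 — Power factor: PF = cos(φ) = Re(Z)/|Z| = 7.381/33.19 = 0.2224.
Step 6 — Type: Im(Z) = -32.36 ⇒ leading (phase φ = -77.2°).

PF = 0.2224 (leading, φ = -77.2°)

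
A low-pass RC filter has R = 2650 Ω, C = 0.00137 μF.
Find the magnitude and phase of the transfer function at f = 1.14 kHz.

Step 1 — Angular frequency: ω = 2π·1140 = 7163 rad/s.
Step 2 — Transfer function: H(jω) = 1/(1 + jωRC).
Step 3 — Denominator: 1 + jωRC = 1 + j·7163·2650·1.37e-09 = 1 + j0.026.
Step 4 — H = 0.9993 - j0.02599.
Step 5 — Magnitude: |H| = 0.9997 (-0.0 dB); phase: φ = -1.5°.

|H| = 0.9997 (-0.0 dB), φ = -1.5°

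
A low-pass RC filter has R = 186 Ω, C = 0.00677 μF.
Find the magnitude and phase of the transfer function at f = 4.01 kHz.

Step 1 — Angular frequency: ω = 2π·4010 = 2.52e+04 rad/s.
Step 2 — Transfer function: H(jω) = 1/(1 + jωRC).
Step 3 — Denominator: 1 + jωRC = 1 + j·2.52e+04·186·6.77e-09 = 1 + j0.03173.
Step 4 — H = 0.999 - j0.03169.
Step 5 — Magnitude: |H| = 0.9995 (-0.0 dB); phase: φ = -1.8°.

|H| = 0.9995 (-0.0 dB), φ = -1.8°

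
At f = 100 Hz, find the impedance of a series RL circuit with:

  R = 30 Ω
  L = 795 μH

Step 1 — Angular frequency: ω = 2π·f = 2π·100 = 628.3 rad/s.
Step 2 — Component impedances:
  R: Z = R = 30 Ω
  L: Z = jωL = j·628.3·0.000795 = 0 + j0.4995 Ω
Step 3 — Series combination: Z_total = R + L = 30 + j0.4995 Ω = 30∠1.0° Ω.

Z = 30 + j0.4995 Ω = 30∠1.0° Ω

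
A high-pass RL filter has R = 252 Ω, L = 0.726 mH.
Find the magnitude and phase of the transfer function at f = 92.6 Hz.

Step 1 — Angular frequency: ω = 2π·92.6 = 581.8 rad/s.
Step 2 — Transfer function: H(jω) = jωL/(R + jωL).
Step 3 — Numerator jωL = j·0.4224; denominator R + jωL = 252 + j0.4224.
Step 4 — H = 2.81e-06 + j0.001676.
Step 5 — Magnitude: |H| = 0.001676 (-55.5 dB); phase: φ = 89.9°.

|H| = 0.001676 (-55.5 dB), φ = 89.9°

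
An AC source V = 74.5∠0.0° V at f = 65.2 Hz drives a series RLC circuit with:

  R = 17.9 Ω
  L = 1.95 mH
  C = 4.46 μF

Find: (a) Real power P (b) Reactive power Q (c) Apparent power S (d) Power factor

Step 1 — Angular frequency: ω = 2π·f = 2π·65.2 = 409.7 rad/s.
Step 2 — Component impedances:
  R: Z = R = 17.9 Ω
  L: Z = jωL = j·409.7·0.00195 = 0 + j0.7988 Ω
  C: Z = 1/(jωC) = -j/(ω·C) = 0 - j547.3 Ω
Step 3 — Series combination: Z_total = R + L + C = 17.9 - j546.5 Ω = 546.8∠-88.1° Ω.
Step 4 — Source phasor: V = 74.5∠0.0° V = 74.5 V.
Step 5 — Current: I = V / Z = 0.00446 + j0.1362 A = 0.1362∠88.1° A.
Step 6 — Complex power: S = V·I* = 0.3323 - j10.14 VA.
Step 7 — Real power: P = Re(S) = 0.3323 W.
Step 8 — Reactive power: Q = Im(S) = -10.14 VAR.
Step 9 — Apparent power: |S| = 10.15 VA.
Step 10 — Power factor: PF = P/|S| = 0.03274 (leading).

(a) P = 0.3323 W  (b) Q = -10.14 VAR  (c) S = 10.15 VA  (d) PF = 0.03274 (leading)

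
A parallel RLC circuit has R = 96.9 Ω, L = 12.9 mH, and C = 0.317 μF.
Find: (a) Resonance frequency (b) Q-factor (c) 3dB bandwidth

Step 1 — Resonance: ω₀ = 1/√(LC) = 1/√(0.0129·3.17e-07) = 1.564e+04 rad/s.
Step 2 — f₀ = ω₀/(2π) = 2489 Hz.
Step 3 — Parallel Q: Q = R/(ω₀L) = 96.9/(1.564e+04·0.0129) = 0.4804.
Step 4 — Bandwidth: Δω = ω₀/Q = 3.255e+04 rad/s; BW = Δω/(2π) = 5181 Hz.

(a) f₀ = 2489 Hz  (b) Q = 0.4804  (c) BW = 5181 Hz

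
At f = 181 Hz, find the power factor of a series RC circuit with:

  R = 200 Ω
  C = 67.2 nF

Step 1 — Angular frequency: ω = 2π·f = 2π·181 = 1137 rad/s.
Step 2 — Component impedances:
  R: Z = R = 200 Ω
  C: Z = 1/(jωC) = -j/(ω·C) = 0 - j1.308e+04 Ω
Step 3 — Series combination: Z_total = R + C = 200 - j1.308e+04 Ω = 1.309e+04∠-89.1° Ω.
Step 4 — Power factor: PF = cos(φ) = Re(Z)/|Z| = 200/1.309e+04 = 0.01528.
Step 5 — Type: Im(Z) = -1.308e+04 ⇒ leading (phase φ = -89.1°).

PF = 0.01528 (leading, φ = -89.1°)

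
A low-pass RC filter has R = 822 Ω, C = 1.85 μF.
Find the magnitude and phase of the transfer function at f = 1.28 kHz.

Step 1 — Angular frequency: ω = 2π·1280 = 8042 rad/s.
Step 2 — Transfer function: H(jω) = 1/(1 + jωRC).
Step 3 — Denominator: 1 + jωRC = 1 + j·8042·822·1.85e-06 = 1 + j12.23.
Step 4 — H = 0.006641 - j0.08122.
Step 5 — Magnitude: |H| = 0.08149 (-21.8 dB); phase: φ = -85.3°.

|H| = 0.08149 (-21.8 dB), φ = -85.3°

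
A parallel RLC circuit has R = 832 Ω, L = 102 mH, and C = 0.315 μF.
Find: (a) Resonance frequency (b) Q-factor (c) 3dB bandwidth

Step 1 — Resonance: ω₀ = 1/√(LC) = 1/√(0.102·3.15e-07) = 5579 rad/s.
Step 2 — f₀ = ω₀/(2π) = 887.9 Hz.
Step 3 — Parallel Q: Q = R/(ω₀L) = 832/(5579·0.102) = 1.462.
Step 4 — Bandwidth: Δω = ω₀/Q = 3816 rad/s; BW = Δω/(2π) = 607.3 Hz.

(a) f₀ = 887.9 Hz  (b) Q = 1.462  (c) BW = 607.3 Hz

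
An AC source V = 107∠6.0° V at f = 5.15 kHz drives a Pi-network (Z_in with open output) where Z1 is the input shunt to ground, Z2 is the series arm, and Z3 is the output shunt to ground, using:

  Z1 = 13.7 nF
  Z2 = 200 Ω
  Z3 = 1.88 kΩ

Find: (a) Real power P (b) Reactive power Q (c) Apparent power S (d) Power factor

Step 1 — Angular frequency: ω = 2π·f = 2π·5150 = 3.236e+04 rad/s.
Step 2 — Component impedances:
  Z1: Z = 1/(jωC) = -j/(ω·C) = 0 - j2256 Ω
  Z2: Z = R = 200 Ω
  Z3: Z = R = 1880 Ω
Step 3 — With open output, the series arm Z2 and the output shunt Z3 appear in series to ground: Z2 + Z3 = 2080 Ω.
Step 4 — Parallel with input shunt Z1: Z_in = Z1 || (Z2 + Z3) = 1124 - j1037 Ω = 1529∠-42.7° Ω.
Step 5 — Source phasor: V = 107∠6.0° V = 106.4 + j11.18 V.
Step 6 — Current: I = V / Z = 0.0462 + j0.05255 A = 0.06997∠48.7° A.
Step 7 — Complex power: S = V·I* = 5.504 - j5.075 VA.
Step 8 — Real power: P = Re(S) = 5.504 W.
Step 9 — Reactive power: Q = Im(S) = -5.075 VAR.
Step 10 — Apparent power: |S| = 7.487 VA.
Step 11 — Power factor: PF = P/|S| = 0.7352 (leading).

(a) P = 5.504 W  (b) Q = -5.075 VAR  (c) S = 7.487 VA  (d) PF = 0.7352 (leading)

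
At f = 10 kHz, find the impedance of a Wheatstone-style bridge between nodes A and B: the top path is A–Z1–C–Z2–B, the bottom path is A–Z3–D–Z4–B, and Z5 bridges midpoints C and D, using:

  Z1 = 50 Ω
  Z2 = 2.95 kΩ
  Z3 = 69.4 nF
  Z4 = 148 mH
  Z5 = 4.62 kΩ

Step 1 — Angular frequency: ω = 2π·f = 2π·1e+04 = 6.283e+04 rad/s.
Step 2 — Component impedances:
  Z1: Z = R = 50 Ω
  Z2: Z = R = 2950 Ω
  Z3: Z = 1/(jωC) = -j/(ω·C) = 0 - j229.3 Ω
  Z4: Z = jωL = j·6.283e+04·0.148 = 0 + j9299 Ω
  Z5: Z = R = 4620 Ω
Step 3 — Bridge requires nodal analysis (the Z5 bridge couples midpoints C and D, so the two paths cannot be reduced to a simple series/parallel combination). Setting node B to ground and injecting 1 A at node A, the 3-node admittance system at A, C, D solves to V_A = Z_AB = 2702 + j892.5 Ω = 2845∠18.3° Ω.

Z = 2702 + j892.5 Ω = 2845∠18.3° Ω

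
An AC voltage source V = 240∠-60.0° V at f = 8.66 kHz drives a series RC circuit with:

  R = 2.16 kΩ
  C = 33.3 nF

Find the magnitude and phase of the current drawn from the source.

Step 1 — Angular frequency: ω = 2π·f = 2π·8660 = 5.441e+04 rad/s.
Step 2 — Component impedances:
  R: Z = R = 2160 Ω
  C: Z = 1/(jωC) = -j/(ω·C) = 0 - j551.9 Ω
Step 3 — Series combination: Z_total = R + C = 2160 - j551.9 Ω = 2229∠-14.3° Ω.
Step 4 — Source phasor: V = 240∠-60.0° V = 120 - j207.8 V.
Step 5 — Ohm's law: I = V / Z_total = (120 - j207.8) / (2160 - j551.9) = 0.07523 - j0.077 A.
Step 6 — Convert to polar: |I| = 0.1077 A, ∠I = -45.7°.

I = 0.1077∠-45.7° A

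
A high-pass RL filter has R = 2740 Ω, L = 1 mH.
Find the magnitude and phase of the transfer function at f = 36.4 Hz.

Step 1 — Angular frequency: ω = 2π·36.4 = 228.7 rad/s.
Step 2 — Transfer function: H(jω) = jωL/(R + jωL).
Step 3 — Numerator jωL = j·0.2287; denominator R + jωL = 2740 + j0.2287.
Step 4 — H = 6.967e-09 + j8.347e-05.
Step 5 — Magnitude: |H| = 8.347e-05 (-81.6 dB); phase: φ = 90.0°.

|H| = 8.347e-05 (-81.6 dB), φ = 90.0°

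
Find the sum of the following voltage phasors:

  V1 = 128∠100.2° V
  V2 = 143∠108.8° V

Step 1 — Convert each phasor to rectangular form:
  V1 = 128·(cos(100.2°) + j·sin(100.2°)) = -22.67 + j126 V
  V2 = 143·(cos(108.8°) + j·sin(108.8°)) = -46.08 + j135.4 V
Step 2 — Sum components: V_total = -68.75 + j261.3 V.
Step 3 — Convert to polar: |V_total| = 270.2 V, ∠V_total = 104.7°.

V_total = 270.2∠104.7° V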